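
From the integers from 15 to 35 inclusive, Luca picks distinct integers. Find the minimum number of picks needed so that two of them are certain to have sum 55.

Two chosen integers sum to 55 exactly when both halves of some pair {x, 55−x} with 20 ≤ x ≤ 55−x ≤ 35 are chosen — 8 such pairs.
The remaining 5 elements (those with no distinct partner in range) can never complete a 55-sum, so the worst case takes all of them and one from each pair: 5 + 8 = 13.
The 14th integer has to be the second member of some pair, so 13 + 1 = 14.

14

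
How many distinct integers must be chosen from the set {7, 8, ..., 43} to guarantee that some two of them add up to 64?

27

Group the elements by complementary pair {x, 64−x}: {21,43}, {22,42}, {23,41}, …, giving 11 two-element pairs, the single value 32 (it cannot pair with itself since the integers are distinct), and 14 integers whose partner 64−x falls outside [7,43].
By the pigeonhole principle, treating each of those 26 groups as a pigeonhole, one can pick one integer per group — 26 integers — with no two summing to 64.
The 27th integer lands in an occupied pair, forcing a sum of 64.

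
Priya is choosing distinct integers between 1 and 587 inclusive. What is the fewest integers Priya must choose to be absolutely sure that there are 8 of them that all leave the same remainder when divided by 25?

Pigeonhole: the 25 residue classes mod 25 are the pigeonholes.
With 175 integers one could put 7 in each residue class and have no class reach 8.
The 176th integer pushes some class to 8, so 25·7 + 1 = 176.

176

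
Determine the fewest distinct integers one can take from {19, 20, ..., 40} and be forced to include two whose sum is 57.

Group the elements by complementary pair {x, 57−x}: {19,38}, {20,37}, {21,36}, …, giving 10 two-element pairs and 2 integers whose partner 57−x falls outside [19,40].
Treating each of those 12 groups as a pigeonhole, one can pick one integer per group — 12 integers — with no two summing to 57.
The 13th integer lands in an occupied pair, forcing a sum of 57.

13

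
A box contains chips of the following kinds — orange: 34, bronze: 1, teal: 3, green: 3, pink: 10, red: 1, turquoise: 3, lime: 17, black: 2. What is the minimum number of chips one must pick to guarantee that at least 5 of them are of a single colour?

The 9 colours are the holes; the chips drawn are the pigeons.
To avoid 5 of any one colour, the worst case takes at most 4 of each colour, or every chip of a colour that has fewer than 4.
That gives 4 + 1 + 3 + 3 + 4 + 1 + 3 + 4 + 2 = 25 chips with no colour reaching 5.
The next chip forces some colour to 5, so 25 + 1 = 26.

26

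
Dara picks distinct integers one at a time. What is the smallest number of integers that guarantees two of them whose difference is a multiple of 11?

12

Integers whose pairwise differences are multiples of 11 are exactly those sharing a remainder mod 11. By pigeonhole, the 11 residue classes mod 11 are the pigeonholes.
With 11 integers one could put 1 in each residue class and have no class reach 2.
The 12th integer pushes some class to 2, so 11·1 + 1 = 12.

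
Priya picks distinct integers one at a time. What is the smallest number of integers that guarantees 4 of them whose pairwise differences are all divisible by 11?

34

Integers whose pairwise differences are multiples of 11 are exactly those sharing a remainder mod 11. The 11 residue classes mod 11 are the pigeonholes.
With 33 integers one could put 3 in each residue class and have no class reach 4.
The 34th integer pushes some class to 4, so 11·3 + 1 = 34.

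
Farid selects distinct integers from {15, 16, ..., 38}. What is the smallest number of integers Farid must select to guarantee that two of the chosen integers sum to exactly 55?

14

Two chosen integers sum to 55 exactly when both halves of some pair {x, 55−x} with 17 ≤ x ≤ 55−x ≤ 38 are chosen — 11 such pairs.
The remaining 2 elements (those with no distinct partner in range) can never complete a 55-sum, so the worst case takes all of them and one from each pair: 2 + 11 = 13.
By the pigeonhole principle, the 14th integer has to be the second member of some pair, so 13 + 1 = 14.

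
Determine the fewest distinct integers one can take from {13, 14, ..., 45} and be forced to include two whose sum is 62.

20

Two chosen integers sum to 62 exactly when both halves of some pair {x, 62−x} with 17 ≤ x ≤ 62−x ≤ 45 are chosen — 14 such pairs.
The remaining 5 elements (those with no distinct partner in range) can never complete a 62-sum, so the worst case takes all of them and one from each pair: 5 + 14 = 19.
The 20th integer has to be the second member of some pair, so 19 + 1 = 20.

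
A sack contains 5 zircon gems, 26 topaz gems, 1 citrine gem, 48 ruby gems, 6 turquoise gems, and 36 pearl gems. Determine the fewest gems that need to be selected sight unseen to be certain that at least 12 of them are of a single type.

46

The 6 types are the holes; the gems drawn are the pigeons.
To avoid 12 of any one type, the worst case takes at most 11 of each type, or every gem of a type that has fewer than 11.
That gives 5 + 11 + 1 + 11 + 6 + 11 = 45 gems with no type reaching 12.
The next gem forces some type to 12, so 45 + 1 = 46.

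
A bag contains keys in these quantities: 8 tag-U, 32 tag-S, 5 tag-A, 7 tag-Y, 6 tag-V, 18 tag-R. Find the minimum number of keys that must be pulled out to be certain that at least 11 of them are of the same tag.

An adversary could hand out at most 10 keys per tag (4 tags run out sooner): 8 + 10 + 5 + 7 + 6 + 10 = 46 keys and still no tag has 11.
One more key lands in a tag already at 10, so 47 draws are enough and 46 are not.

47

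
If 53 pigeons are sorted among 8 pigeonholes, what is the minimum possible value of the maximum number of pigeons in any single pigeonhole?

The 8 pigeonholes are the holes and the 53 pigeons are the pigeons.
If every pigeonhole held at most 6 pigeons, the total would be at most 8 × 6 = 48, which is less than 53.
So some pigeonhole holds at least ⌈53/8⌉ = 7 pigeons.

7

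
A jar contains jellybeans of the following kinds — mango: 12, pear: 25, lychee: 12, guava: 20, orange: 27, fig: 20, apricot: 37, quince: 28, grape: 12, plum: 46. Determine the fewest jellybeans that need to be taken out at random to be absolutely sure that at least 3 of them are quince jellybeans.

214

In the worst case for collecting quince jellybeans, every non-quince jellybean comes out first.
There are 12 + 25 + 12 + 20 + 27 + 20 + 37 + 12 + 46 = 211 non-quince jellybeans altogether.
After those, each further jellybean must be quince, so 211 + 3 = 214 draws guarantee 3 quince jellybeans.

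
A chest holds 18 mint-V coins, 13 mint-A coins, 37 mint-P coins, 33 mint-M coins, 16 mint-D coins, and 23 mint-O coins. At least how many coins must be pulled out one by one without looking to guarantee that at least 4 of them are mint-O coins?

In the worst case for collecting mint-O coins, every non-mint-O coin comes out first.
There are 18 + 13 + 37 + 33 + 16 = 117 non-mint-O coins altogether.
After those, each further coin must be mint-O, so 117 + 4 = 121 draws guarantee 4 mint-O coins.

121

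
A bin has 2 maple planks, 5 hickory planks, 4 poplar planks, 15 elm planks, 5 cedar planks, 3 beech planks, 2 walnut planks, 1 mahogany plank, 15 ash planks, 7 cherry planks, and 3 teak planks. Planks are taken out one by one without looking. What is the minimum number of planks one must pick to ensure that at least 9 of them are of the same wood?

49

By pigeonhole, put each drawn plank into a box by wood. The largest draw with every box below 9 takes min(count, 8) from each wood; woods with fewer than 8 contribute all they have.
Σ min(cᵢ, 8) = 2 + 5 + 4 + 8 + 5 + 3 + 2 + 1 + 8 + 7 + 3 = 48.
Draw number 48 + 1 = 49 must push one box to 9.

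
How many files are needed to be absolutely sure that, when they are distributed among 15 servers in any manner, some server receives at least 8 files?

With 105 files one could put exactly 7 in each of the 15 servers, and no server would reach 8.
By pigeonhole, one more file must land in a server that already has 7, giving it 8.
So 15 × 7 + 1 = 106 files are required.

106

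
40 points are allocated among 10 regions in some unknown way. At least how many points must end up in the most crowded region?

4

By the pigeonhole principle, the 10 regions are the holes and the 40 points are the pigeons.
If every region held at most 3 points, the total would be at most 10 × 3 = 30, which is less than 40.
So some region holds at least ⌈40/10⌉ = 4 points.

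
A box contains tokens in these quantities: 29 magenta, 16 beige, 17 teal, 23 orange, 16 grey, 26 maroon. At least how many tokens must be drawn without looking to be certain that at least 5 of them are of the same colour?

An adversary could hand out at most 4 tokens per colour: 4 + 4 + 4 + 4 + 4 + 4 = 24 tokens and still no colour has 5.
By the pigeonhole principle, one more token lands in a colour already at 4, so 25 draws are enough and 24 are not.

25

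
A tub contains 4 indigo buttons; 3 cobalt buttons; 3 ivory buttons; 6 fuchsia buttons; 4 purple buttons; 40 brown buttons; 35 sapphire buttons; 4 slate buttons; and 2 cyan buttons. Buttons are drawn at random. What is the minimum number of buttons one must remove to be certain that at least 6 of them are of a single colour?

36

By the pigeonhole principle, put each drawn button into a box by colour. The largest draw with every box below 6 takes min(count, 5) from each colour; colours with fewer than 5 contribute all they have.
Σ min(cᵢ, 5) = 4 + 3 + 3 + 5 + 4 + 5 + 5 + 4 + 2 = 35.
Draw number 35 + 1 = 36 must push one box to 6.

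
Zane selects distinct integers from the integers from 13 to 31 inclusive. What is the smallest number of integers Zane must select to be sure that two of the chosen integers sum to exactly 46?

12

A set avoiding the sum 46 can contain at most one of each pair {x, 46−x}, plus the 3 elements whose complement lies outside the range or equal to its own complement.
The integers 13, …, 23 (11 of them) are such a set: any two sum to at least 13+14 = 27 and at most 22+23 = 45 < 46.
Pigeonhole: any 12th integer completes one of the 8 pairs, so 12 choices force a sum of 46.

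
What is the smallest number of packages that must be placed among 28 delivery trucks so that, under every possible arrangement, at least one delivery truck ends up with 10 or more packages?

With 252 packages one could put exactly 9 in each of the 28 delivery trucks, and no delivery truck would reach 10.
One more package must land in a delivery truck that already has 9, giving it 10.
So 28 × 9 + 1 = 253 packages are required.

253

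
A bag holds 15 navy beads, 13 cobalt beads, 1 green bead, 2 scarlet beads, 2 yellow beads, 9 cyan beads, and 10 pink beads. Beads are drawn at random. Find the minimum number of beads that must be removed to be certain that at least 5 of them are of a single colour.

Pigeonhole: the 7 colours are the holes; the beads drawn are the pigeons.
To avoid 5 of any one colour, the worst case takes at most 4 of each colour, or every bead of a colour that has fewer than 4.
That gives 4 + 4 + 1 + 2 + 2 + 4 + 4 = 21 beads with no colour reaching 5.
The next bead forces some colour to 5, so 21 + 1 = 22.

22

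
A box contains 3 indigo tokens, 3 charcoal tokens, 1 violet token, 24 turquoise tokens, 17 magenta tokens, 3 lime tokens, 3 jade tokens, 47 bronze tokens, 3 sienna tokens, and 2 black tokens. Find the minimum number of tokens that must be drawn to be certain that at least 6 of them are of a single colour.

By pigeonhole, put each drawn token into a box by colour. The largest draw with every box below 6 takes min(count, 5) from each colour; colours with fewer than 5 contribute all they have.
Σ min(cᵢ, 5) = 3 + 3 + 1 + 5 + 5 + 3 + 3 + 5 + 3 + 2 = 33.
Draw number 33 + 1 = 34 must push one box to 6.

34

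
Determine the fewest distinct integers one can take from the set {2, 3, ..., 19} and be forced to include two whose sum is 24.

12

Two chosen integers sum to 24 exactly when both halves of some pair {x, 24−x} with 5 ≤ x ≤ 24−x ≤ 19 are chosen — 7 such pairs.
The remaining 4 elements (those with no distinct partner in range) can never complete a 24-sum, so the worst case takes all of them and one from each pair: 4 + 7 = 11.
The 12th integer has to be the second member of some pair, so 11 + 1 = 12.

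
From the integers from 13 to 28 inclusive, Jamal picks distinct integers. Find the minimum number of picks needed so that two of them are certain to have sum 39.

Group the elements by complementary pair {x, 39−x}: {13,26}, {14,25}, {15,24}, …, giving 7 two-element pairs and 2 integers whose partner 39−x falls outside [13,28].
By pigeonhole, treating each of those 9 groups as a pigeonhole, one can pick one integer per group — 9 integers — with no two summing to 39.
The 10th integer lands in an occupied pair, forcing a sum of 39.

10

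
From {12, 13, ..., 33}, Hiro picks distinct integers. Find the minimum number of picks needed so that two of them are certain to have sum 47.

13

A set avoiding the sum 47 can contain at most one of each pair {x, 47−x}, plus the 2 elements whose complement lies outside the range.
The integers 12, …, 23 (12 of them) are such a set: any two sum to at least 12+13 = 25 and at most 22+23 = 45 < 47.
Pigeonhole: any 13th integer completes one of the 10 pairs, so 13 choices force a sum of 47.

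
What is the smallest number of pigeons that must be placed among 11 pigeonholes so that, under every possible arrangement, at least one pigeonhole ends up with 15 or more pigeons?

With 154 pigeons one could put exactly 14 in each of the 11 pigeonholes, and no pigeonhole would reach 15.
By pigeonhole, one more pigeon must land in a pigeonhole that already has 14, giving it 15.
So 11 × 14 + 1 = 155 pigeons are required.

155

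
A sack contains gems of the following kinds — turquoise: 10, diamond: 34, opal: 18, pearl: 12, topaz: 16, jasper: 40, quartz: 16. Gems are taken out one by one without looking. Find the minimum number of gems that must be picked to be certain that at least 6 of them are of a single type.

36

By pigeonhole, put each drawn gem into a box by type. The largest draw with every box below 6 takes min(count, 5) from each type.
Σ min(cᵢ, 5) = 5 + 5 + 5 + 5 + 5 + 5 + 5 = 35.
Draw number 35 + 1 = 36 must push one box to 6.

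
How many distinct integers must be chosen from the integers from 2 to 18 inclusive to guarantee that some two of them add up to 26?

A set avoiding the sum 26 can contain at most one of each pair {x, 26−x}, plus the 7 elements whose complement lies outside the range or equal to its own complement.
The integers 2, …, 13 (12 of them) are such a set: any two sum to at least 2+3 = 5 and at most 12+13 = 25 < 26.
Any 13th integer completes one of the 5 pairs, so 13 choices force a sum of 26.

13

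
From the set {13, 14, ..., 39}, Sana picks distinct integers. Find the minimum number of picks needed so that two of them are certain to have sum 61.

19

Group the elements by complementary pair {x, 61−x}: {22,39}, {23,38}, {24,37}, …, giving 9 two-element pairs and 9 integers whose partner 61−x falls outside [13,39].
By the pigeonhole principle, treating each of those 18 groups as a pigeonhole, one can pick one integer per group — 18 integers — with no two summing to 61.
The 19th integer lands in an occupied pair, forcing a sum of 61.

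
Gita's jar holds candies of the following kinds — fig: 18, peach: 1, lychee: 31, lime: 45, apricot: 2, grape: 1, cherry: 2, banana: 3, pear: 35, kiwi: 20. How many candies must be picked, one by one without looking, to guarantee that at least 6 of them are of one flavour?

An adversary could hand out at most 5 candies per flavour (5 flavours run out sooner): 5 + 1 + 5 + 5 + 2 + 1 + 2 + 3 + 5 + 5 = 34 candies and still no flavour has 6.
One more candy lands in a flavour already at 5, so 35 draws are enough and 34 are not.

35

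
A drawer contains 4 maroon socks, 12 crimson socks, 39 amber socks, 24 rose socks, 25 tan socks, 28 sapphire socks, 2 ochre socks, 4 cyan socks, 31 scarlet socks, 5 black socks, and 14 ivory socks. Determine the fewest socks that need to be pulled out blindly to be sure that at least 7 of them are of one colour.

By the pigeonhole principle, the 11 colours are the holes; the socks drawn are the pigeons.
To avoid 7 of any one colour, the worst case takes at most 6 of each colour, or every sock of a colour that has fewer than 6.
That gives 4 + 6 + 6 + 6 + 6 + 6 + 2 + 4 + 6 + 5 + 6 = 57 socks with no colour reaching 7.
The next sock forces some colour to 7, so 57 + 1 = 58.

58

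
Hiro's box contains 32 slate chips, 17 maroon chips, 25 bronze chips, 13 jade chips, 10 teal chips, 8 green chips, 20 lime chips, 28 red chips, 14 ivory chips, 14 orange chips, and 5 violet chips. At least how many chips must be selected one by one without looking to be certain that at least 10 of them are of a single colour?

95

Put each drawn chip into a box by colour. The largest draw with every box below 10 takes min(count, 9) from each colour; colours with fewer than 9 contribute all they have.
Σ min(cᵢ, 9) = 9 + 9 + 9 + 9 + 9 + 8 + 9 + 9 + 9 + 9 + 5 = 94.
Draw number 94 + 1 = 95 must push one box to 10.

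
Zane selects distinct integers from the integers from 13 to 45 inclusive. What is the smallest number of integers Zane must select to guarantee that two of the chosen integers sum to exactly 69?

23

Two chosen integers sum to 69 exactly when both halves of some pair {x, 69−x} with 24 ≤ x ≤ 69−x ≤ 45 are chosen — 11 such pairs.
The remaining 11 elements (those with no distinct partner in range) can never complete a 69-sum, so the worst case takes all of them and one from each pair: 11 + 11 = 22.
By the pigeonhole principle, the 23rd integer has to be the second member of some pair, so 22 + 1 = 23.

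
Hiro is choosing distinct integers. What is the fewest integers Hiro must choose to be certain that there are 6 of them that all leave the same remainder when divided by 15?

Pigeonhole: the 15 residue classes mod 15 are the pigeonholes.
With 75 integers one could put 5 in each residue class and have no class reach 6.
The 76th integer pushes some class to 6, so 15·5 + 1 = 76.

76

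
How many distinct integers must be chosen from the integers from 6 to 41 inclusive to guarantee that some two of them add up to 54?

23

Group the elements by complementary pair {x, 54−x}: {13,41}, {14,40}, {15,39}, …, giving 14 two-element pairs; the single value 27 (it cannot pair with itself since the integers are distinct); and 7 integers whose partner 54−x falls outside [6,41].
By the pigeonhole principle, treating each of those 22 groups as a pigeonhole, one can pick one integer per group — 22 integers — with no two summing to 54.
The 23rd integer lands in an occupied pair, forcing a sum of 54.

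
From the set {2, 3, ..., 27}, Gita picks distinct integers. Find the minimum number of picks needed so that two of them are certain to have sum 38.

19

Group the elements by complementary pair {x, 38−x}: {11,27}, {12,26}, {13,25}, …, giving 8 two-element pairs; the single value 19 (it cannot pair with itself since the integers are distinct); and 9 integers whose partner 38−x falls outside [2,27].
By pigeonhole, treating each of those 18 groups as a pigeonhole, one can pick one integer per group — 18 integers — with no two summing to 38.
The 19th integer lands in an occupied pair, forcing a sum of 38.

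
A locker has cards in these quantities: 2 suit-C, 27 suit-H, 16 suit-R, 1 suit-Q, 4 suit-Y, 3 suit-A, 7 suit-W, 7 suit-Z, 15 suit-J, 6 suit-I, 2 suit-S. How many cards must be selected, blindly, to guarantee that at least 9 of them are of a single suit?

By pigeonhole, put each drawn card into a box by suit. The largest draw with every box below 9 takes min(count, 8) from each suit; suits with fewer than 8 contribute all they have.
Σ min(cᵢ, 8) = 2 + 8 + 8 + 1 + 4 + 3 + 7 + 7 + 8 + 6 + 2 = 56.
Draw number 56 + 1 = 57 must push one box to 9.

57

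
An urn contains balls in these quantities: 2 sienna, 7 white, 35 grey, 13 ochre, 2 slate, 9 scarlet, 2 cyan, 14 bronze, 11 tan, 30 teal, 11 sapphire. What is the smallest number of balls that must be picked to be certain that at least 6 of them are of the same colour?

47

An adversary could hand out at most 5 balls per colour (sienna, slate, cyan run out sooner): 2 + 5 + 5 + 5 + 2 + 5 + 2 + 5 + 5 + 5 + 5 = 46 balls and still no colour has 6.
Pigeonhole: one more ball lands in a colour already at 5, so 47 draws are enough and 46 are not.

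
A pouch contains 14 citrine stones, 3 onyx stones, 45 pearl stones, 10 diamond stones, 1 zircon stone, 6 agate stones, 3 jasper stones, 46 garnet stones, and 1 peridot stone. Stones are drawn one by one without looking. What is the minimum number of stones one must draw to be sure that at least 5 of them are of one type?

29

An adversary could hand out at most 4 stones per type (4 types run out sooner): 4 + 3 + 4 + 4 + 1 + 4 + 3 + 4 + 1 = 28 stones and still no type has 5.
By the pigeonhole principle, one more stone lands in a type already at 4, so 29 draws are enough and 28 are not.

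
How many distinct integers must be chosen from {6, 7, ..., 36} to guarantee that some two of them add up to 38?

Two chosen integers sum to 38 exactly when both halves of some pair {x, 38−x} with 6 ≤ x ≤ 38−x ≤ 32 are chosen — 13 such pairs.
The remaining 5 elements (those with no distinct partner in range) can never complete a 38-sum, so the worst case takes all of them and one from each pair: 5 + 13 = 18.
The 19th integer has to be the second member of some pair, so 18 + 1 = 19.

19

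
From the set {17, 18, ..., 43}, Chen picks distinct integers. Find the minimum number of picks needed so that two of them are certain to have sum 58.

Two chosen integers sum to 58 exactly when both halves of some pair {x, 58−x} with 17 ≤ x ≤ 58−x ≤ 41 are chosen — 12 such pairs.
The remaining 3 elements (those with no distinct partner in range) can never complete a 58-sum, so the worst case takes all of them and one from each pair: 3 + 12 = 15.
The 16th integer has to be the second member of some pair, so 15 + 1 = 16.

16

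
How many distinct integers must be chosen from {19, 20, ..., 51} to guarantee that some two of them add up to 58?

Two chosen integers sum to 58 exactly when both halves of some pair {x, 58−x} with 19 ≤ x ≤ 58−x ≤ 39 are chosen — 10 such pairs.
The remaining 13 elements (those with no distinct partner in range) can never complete a 58-sum, so the worst case takes all of them and one from each pair: 13 + 10 = 23.
By the pigeonhole principle, the 24th integer has to be the second member of some pair, so 23 + 1 = 24.

24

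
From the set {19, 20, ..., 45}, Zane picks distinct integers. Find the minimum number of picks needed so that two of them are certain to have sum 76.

21

Group the elements by complementary pair {x, 76−x}: {31,45}, {32,44}, {33,43}, …, giving 7 two-element pairs, the single value 38 (it cannot pair with itself since the integers are distinct), and 12 integers whose partner 76−x falls outside [19,45].
By pigeonhole, treating each of those 20 groups as a pigeonhole, one can pick one integer per group — 20 integers — with no two summing to 76.
The 21st integer lands in an occupied pair, forcing a sum of 76.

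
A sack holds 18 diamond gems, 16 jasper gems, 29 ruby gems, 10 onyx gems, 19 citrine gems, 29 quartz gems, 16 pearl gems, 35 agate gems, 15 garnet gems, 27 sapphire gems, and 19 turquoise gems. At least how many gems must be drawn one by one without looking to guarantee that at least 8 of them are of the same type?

78

By the pigeonhole principle, the 11 types are the holes; the gems drawn are the pigeons.
To avoid 8 of any one type, the worst case takes at most 7 of each type.
That gives 7 + 7 + 7 + 7 + 7 + 7 + 7 + 7 + 7 + 7 + 7 = 77 gems with no type reaching 8.
The next gem forces some type to 8, so 77 + 1 = 78.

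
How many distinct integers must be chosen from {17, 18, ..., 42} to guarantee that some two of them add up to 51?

18

Group the elements by complementary pair {x, 51−x}: {17,34}, {18,33}, {19,32}, …, giving 9 two-element pairs and 8 integers whose partner 51−x falls outside [17,42].
Pigeonhole: treating each of those 17 groups as a pigeonhole, one can pick one integer per group — 17 integers — with no two summing to 51.
The 18th integer lands in an occupied pair, forcing a sum of 51.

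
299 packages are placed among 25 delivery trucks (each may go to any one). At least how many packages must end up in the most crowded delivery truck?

By pigeonhole, the 25 delivery trucks are the holes and the 299 packages are the pigeons.
If every delivery truck held at most 11 packages, the total would be at most 25 × 11 = 275, which is less than 299.
So some delivery truck holds at least ⌈299/25⌉ = 12 packages.

12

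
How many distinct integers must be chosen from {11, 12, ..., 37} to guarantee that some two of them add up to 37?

20

A set avoiding the sum 37 can contain at most one of each pair {x, 37−x}, plus the 11 elements whose complement lies outside the range.
The integers 19, …, 37 (19 of them) are such a set: any two sum to at least 19+20 = 39 > 37.
Any 20th integer completes one of the 8 pairs, so 20 choices force a sum of 37.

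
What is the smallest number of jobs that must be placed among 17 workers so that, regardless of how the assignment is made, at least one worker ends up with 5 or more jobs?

69

With 68 jobs one could put exactly 4 in each of the 17 workers, and no worker would reach 5.
By pigeonhole, one more job must land in a worker that already has 4, giving it 5.
So 17 × 4 + 1 = 69 jobs are required.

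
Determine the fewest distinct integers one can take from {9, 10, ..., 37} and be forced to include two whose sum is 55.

20

Group the elements by complementary pair {x, 55−x}: {18,37}, {19,36}, {20,35}, …, giving 10 two-element pairs and 9 integers whose partner 55−x falls outside [9,37].
By the pigeonhole principle, treating each of those 19 groups as a pigeonhole, one can pick one integer per group — 19 integers — with no two summing to 55.
The 20th integer lands in an occupied pair, forcing a sum of 55.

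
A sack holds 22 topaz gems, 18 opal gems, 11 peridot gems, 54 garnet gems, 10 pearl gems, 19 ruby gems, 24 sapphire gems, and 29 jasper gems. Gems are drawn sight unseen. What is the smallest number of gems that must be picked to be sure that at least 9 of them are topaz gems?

In the worst case for collecting topaz gems, every non-topaz gem comes out first.
There are 18 + 11 + 54 + 10 + 19 + 24 + 29 = 165 non-topaz gems altogether.
After those, each further gem must be topaz, so 165 + 9 = 174 draws guarantee 9 topaz gems.

174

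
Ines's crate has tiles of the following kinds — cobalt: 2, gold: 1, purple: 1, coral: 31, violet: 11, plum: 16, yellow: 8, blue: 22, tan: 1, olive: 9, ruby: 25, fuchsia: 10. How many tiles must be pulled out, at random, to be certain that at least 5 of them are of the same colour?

By pigeonhole, the 12 colours are the holes; the tiles drawn are the pigeons.
To avoid 5 of any one colour, the worst case takes at most 4 of each colour, or every tile of a colour that has fewer than 4.
That gives 2 + 1 + 1 + 4 + 4 + 4 + 4 + 4 + 1 + 4 + 4 + 4 = 37 tiles with no colour reaching 5.
The next tile forces some colour to 5, so 37 + 1 = 38.

38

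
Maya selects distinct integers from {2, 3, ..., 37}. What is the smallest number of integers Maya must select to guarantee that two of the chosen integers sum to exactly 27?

A set avoiding the sum 27 can contain at most one of each pair {x, 27−x}, plus the 12 elements whose complement lies outside the range.
The integers 14, …, 37 (24 of them) are such a set: any two sum to at least 14+15 = 29 > 27.
Any 25th integer completes one of the 12 pairs, so 25 choices force a sum of 27.

25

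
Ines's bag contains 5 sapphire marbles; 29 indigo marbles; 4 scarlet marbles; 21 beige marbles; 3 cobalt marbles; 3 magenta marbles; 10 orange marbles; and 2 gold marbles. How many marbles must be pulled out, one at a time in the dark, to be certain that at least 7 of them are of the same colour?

36

By pigeonhole, the 8 colours are the holes; the marbles drawn are the pigeons.
To avoid 7 of any one colour, the worst case takes at most 6 of each colour, or every marble of a colour that has fewer than 6.
That gives 5 + 6 + 4 + 6 + 3 + 3 + 6 + 2 = 35 marbles with no colour reaching 7.
The next marble forces some colour to 7, so 35 + 1 = 36.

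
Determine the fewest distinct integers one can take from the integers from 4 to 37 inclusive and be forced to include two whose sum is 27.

25

A set avoiding the sum 27 can contain at most one of each pair {x, 27−x}, plus the 14 elements whose complement lies outside the range.
The integers 14, …, 37 (24 of them) are such a set: any two sum to at least 14+15 = 29 > 27.
By pigeonhole, any 25th integer completes one of the 10 pairs, so 25 choices force a sum of 27.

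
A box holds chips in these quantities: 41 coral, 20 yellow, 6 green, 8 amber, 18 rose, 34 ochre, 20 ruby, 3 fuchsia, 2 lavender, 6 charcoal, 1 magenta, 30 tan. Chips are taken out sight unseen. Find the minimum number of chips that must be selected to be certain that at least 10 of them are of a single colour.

By pigeonhole, the 12 colours are the holes; the chips drawn are the pigeons.
To avoid 10 of any one colour, the worst case takes at most 9 of each colour, or every chip of a colour that has fewer than 9.
That gives 9 + 9 + 6 + 8 + 9 + 9 + 9 + 3 + 2 + 6 + 1 + 9 = 80 chips with no colour reaching 10.
The next chip forces some colour to 10, so 80 + 1 = 81.

81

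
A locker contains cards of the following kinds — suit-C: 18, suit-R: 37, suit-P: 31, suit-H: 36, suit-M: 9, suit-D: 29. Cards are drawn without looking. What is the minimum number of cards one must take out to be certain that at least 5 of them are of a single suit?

By pigeonhole, put each drawn card into a box by suit. The largest draw with every box below 5 takes min(count, 4) from each suit.
Σ min(cᵢ, 4) = 4 + 4 + 4 + 4 + 4 + 4 = 24.
Draw number 24 + 1 = 25 must push one box to 5.

25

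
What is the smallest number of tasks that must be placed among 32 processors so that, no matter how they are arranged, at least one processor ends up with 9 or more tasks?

257

With 256 tasks one could put exactly 8 in each of the 32 processors, and no processor would reach 9.
One more task must land in a processor that already has 8, giving it 9.
So 32 × 8 + 1 = 257 tasks are required.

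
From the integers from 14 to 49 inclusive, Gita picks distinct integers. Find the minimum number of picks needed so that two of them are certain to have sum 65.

20

Group the elements by complementary pair {x, 65−x}: {16,49}, {17,48}, {18,47}, …, giving 17 two-element pairs and 2 integers whose partner 65−x falls outside [14,49].
By pigeonhole, treating each of those 19 groups as a pigeonhole, one can pick one integer per group — 19 integers — with no two summing to 65.
The 20th integer lands in an occupied pair, forcing a sum of 65.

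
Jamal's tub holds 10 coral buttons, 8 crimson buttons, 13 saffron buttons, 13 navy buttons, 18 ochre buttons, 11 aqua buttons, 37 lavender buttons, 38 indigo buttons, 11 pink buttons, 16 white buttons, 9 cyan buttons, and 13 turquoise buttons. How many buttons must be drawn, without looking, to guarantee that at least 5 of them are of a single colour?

49

The 12 colours are the holes; the buttons drawn are the pigeons.
To avoid 5 of any one colour, the worst case takes at most 4 of each colour.
That gives 4 + 4 + 4 + 4 + 4 + 4 + 4 + 4 + 4 + 4 + 4 + 4 = 48 buttons with no colour reaching 5.
The next button forces some colour to 5, so 48 + 1 = 49.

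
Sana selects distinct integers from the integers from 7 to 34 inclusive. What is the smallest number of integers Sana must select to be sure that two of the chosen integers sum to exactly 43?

Group the elements by complementary pair {x, 43−x}: {9,34}, {10,33}, {11,32}, …, giving 13 two-element pairs and 2 integers whose partner 43−x falls outside [7,34].
Treating each of those 15 groups as a pigeonhole, one can pick one integer per group — 15 integers — with no two summing to 43.
The 16th integer lands in an occupied pair, forcing a sum of 43.

16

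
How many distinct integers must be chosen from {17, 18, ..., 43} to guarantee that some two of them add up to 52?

Group the elements by complementary pair {x, 52−x}: {17,35}, {18,34}, {19,33}, …, giving 9 two-element pairs, the single value 26 (it cannot pair with itself since the integers are distinct), and 8 integers whose partner 52−x falls outside [17,43].
By pigeonhole, treating each of those 18 groups as a pigeonhole, one can pick one integer per group — 18 integers — with no two summing to 52.
The 19th integer lands in an occupied pair, forcing a sum of 52.

19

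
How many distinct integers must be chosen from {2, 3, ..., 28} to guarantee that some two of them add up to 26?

Group the elements by complementary pair {x, 26−x}: {2,24}, {3,23}, {4,22}, …, giving 11 two-element pairs, the single value 13 (it cannot pair with itself since the integers are distinct), and 4 integers whose partner 26−x falls outside [2,28].
By pigeonhole, treating each of those 16 groups as a pigeonhole, one can pick one integer per group — 16 integers — with no two summing to 26.
The 17th integer lands in an occupied pair, forcing a sum of 26.

17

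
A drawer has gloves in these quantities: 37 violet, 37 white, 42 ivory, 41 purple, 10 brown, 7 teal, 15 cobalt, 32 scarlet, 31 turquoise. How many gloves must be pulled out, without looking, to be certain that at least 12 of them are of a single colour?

By the pigeonhole principle, the 9 colours are the holes; the gloves drawn are the pigeons.
To avoid 12 of any one colour, the worst case takes at most 11 of each colour, or every glove of a colour that has fewer than 11.
That gives 11 + 11 + 11 + 11 + 10 + 7 + 11 + 11 + 11 = 94 gloves with no colour reaching 12.
The next glove forces some colour to 12, so 94 + 1 = 95.

95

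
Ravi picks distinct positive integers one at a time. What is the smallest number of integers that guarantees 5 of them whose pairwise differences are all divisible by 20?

Integers whose pairwise differences are multiples of 20 are exactly those sharing a remainder mod 20. The 20 residue classes mod 20 are the pigeonholes.
With 80 integers one could put 4 in each residue class and have no class reach 5.
The 81st integer pushes some class to 5, so 20·4 + 1 = 81.

81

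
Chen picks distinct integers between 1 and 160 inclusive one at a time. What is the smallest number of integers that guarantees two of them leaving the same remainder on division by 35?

36

The 35 residue classes mod 35 are the pigeonholes.
With 35 integers one could put 1 in each residue class and have no class reach 2.
The 36th integer pushes some class to 2, so 35·1 + 1 = 36.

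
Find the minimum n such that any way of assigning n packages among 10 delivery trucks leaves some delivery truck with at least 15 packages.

With 140 packages one could put exactly 14 in each of the 10 delivery trucks, and no delivery truck would reach 15.
By pigeonhole, one more package must land in a delivery truck that already has 14, giving it 15.
So 10 × 14 + 1 = 141 packages are required.

141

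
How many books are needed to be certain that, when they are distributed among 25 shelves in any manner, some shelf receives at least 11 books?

251

With 250 books one could put exactly 10 in each of the 25 shelves, and no shelf would reach 11.
By the pigeonhole principle, one more book must land in a shelf that already has 10, giving it 11.
So 25 × 10 + 1 = 251 books are required.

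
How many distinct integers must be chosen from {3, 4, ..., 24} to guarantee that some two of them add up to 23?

A set avoiding the sum 23 can contain at most one of each pair {x, 23−x}, plus the 4 elements whose complement lies outside the range.
The integers 12, …, 24 (13 of them) are such a set: any two sum to at least 12+13 = 25 > 23.
By pigeonhole, any 14th integer completes one of the 9 pairs, so 14 choices force a sum of 23.

14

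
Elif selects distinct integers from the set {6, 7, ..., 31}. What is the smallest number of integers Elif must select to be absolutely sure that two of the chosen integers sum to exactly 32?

17

A set avoiding the sum 32 can contain at most one of each pair {x, 32−x}, plus the 6 elements whose complement lies outside the range or equal to its own complement.
The integers 16, …, 31 (16 of them) are such a set: any two sum to at least 16+17 = 33 > 32.
Any 17th integer completes one of the 10 pairs, so 17 choices force a sum of 32.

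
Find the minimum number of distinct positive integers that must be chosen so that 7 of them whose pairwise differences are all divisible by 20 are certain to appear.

Integers whose pairwise differences are multiples of 20 are exactly those sharing a remainder mod 20. By pigeonhole, the 20 residue classes mod 20 are the pigeonholes.
With 120 integers one could put 6 in each residue class and have no class reach 7.
The 121st integer pushes some class to 7, so 20·6 + 1 = 121.

121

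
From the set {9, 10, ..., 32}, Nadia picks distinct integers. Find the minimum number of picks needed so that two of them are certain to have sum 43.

14

Two chosen integers sum to 43 exactly when both halves of some pair {x, 43−x} with 11 ≤ x ≤ 43−x ≤ 32 are chosen — 11 such pairs.
The remaining 2 elements (those with no distinct partner in range) can never complete a 43-sum, so the worst case takes all of them and one from each pair: 2 + 11 = 13.
By the pigeonhole principle, the 14th integer has to be the second member of some pair, so 13 + 1 = 14.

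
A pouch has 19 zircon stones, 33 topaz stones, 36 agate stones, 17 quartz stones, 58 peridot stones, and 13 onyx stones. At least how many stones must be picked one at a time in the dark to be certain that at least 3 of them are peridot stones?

121

In the worst case for collecting peridot stones, every non-peridot stone comes out first.
There are 19 + 33 + 36 + 17 + 13 = 118 non-peridot stones altogether.
After those, each further stone must be peridot, so 118 + 3 = 121 draws guarantee 3 peridot stones.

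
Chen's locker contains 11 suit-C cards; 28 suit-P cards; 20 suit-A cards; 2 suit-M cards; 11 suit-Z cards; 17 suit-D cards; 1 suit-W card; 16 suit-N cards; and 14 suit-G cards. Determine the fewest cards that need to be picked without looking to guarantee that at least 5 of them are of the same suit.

By pigeonhole, the 9 suits are the holes; the cards drawn are the pigeons.
To avoid 5 of any one suit, the worst case takes at most 4 of each suit, or every card of a suit that has fewer than 4.
That gives 4 + 4 + 4 + 2 + 4 + 4 + 1 + 4 + 4 = 31 cards with no suit reaching 5.
The next card forces some suit to 5, so 31 + 1 = 32.

32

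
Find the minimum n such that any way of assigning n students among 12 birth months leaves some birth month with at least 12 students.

133

With 132 students one could put exactly 11 in each of the 12 birth months, and no birth month would reach 12.
By the pigeonhole principle, one more student must land in a birth month that already has 11, giving it 12.
So 12 × 11 + 1 = 133 students are required.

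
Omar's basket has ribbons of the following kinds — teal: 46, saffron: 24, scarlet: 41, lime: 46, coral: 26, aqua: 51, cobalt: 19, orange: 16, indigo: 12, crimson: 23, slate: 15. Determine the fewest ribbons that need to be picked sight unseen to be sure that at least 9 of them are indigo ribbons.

316

In the worst case for collecting indigo ribbons, every non-indigo ribbon comes out first.
There are 46 + 24 + 41 + 46 + 26 + 51 + 19 + 16 + 23 + 15 = 307 non-indigo ribbons altogether.
After those, each further ribbon must be indigo, so 307 + 9 = 316 draws guarantee 9 indigo ribbons.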